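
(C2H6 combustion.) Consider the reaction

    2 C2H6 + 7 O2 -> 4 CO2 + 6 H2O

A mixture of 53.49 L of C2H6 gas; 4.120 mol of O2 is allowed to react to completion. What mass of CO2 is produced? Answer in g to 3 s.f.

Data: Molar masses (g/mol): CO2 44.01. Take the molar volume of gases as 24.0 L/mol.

104 g

n(C2H6) = 53.49 / 24.0 = 2.229 mol
n(O2) = 4.120 mol
n/ν for C2H6 = 2.229/2 = 1.115
n/ν for O2 = 4.120/7 = 0.5886
Smallest n/ν is O2 → limiting reagent.
n(CO2) = (4/7) × 4.120 = 2.354 mol
mass = 2.354 × 44.01 = 103.6 g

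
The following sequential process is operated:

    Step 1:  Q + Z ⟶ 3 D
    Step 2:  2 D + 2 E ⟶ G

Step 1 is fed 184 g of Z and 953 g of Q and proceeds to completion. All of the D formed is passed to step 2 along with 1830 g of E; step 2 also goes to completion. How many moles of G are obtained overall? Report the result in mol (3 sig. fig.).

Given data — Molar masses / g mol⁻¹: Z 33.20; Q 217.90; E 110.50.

6.56 mol

Step 1:
n(Z) = 184.0 / 33.20 = 5.542 mol
n(Q) = 953.0 / 217.90 = 4.374 mol
n/ν → Z: 5.542, Q: 4.374; Q is limiting.
n(D) produced = (3/1) × 4.374 = 13.12 mol
Step 2:
n(D) available = 13.12 mol
n(E) = 1830 / 110.50 = 16.56 mol
n/ν → D: 6.560, E: 8.280; D is limiting.
n(G) = (1/2) × 13.12 = 6.560 mol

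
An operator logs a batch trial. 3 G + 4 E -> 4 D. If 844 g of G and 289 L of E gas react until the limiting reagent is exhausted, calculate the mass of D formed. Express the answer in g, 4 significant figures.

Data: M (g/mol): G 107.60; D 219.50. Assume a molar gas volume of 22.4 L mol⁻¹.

n(G) = 844.0 / 107.60 = 7.844 mol
n(E) = 289.0 / 22.4 = 12.90 mol
n/ν for G = 7.844/3 = 2.615
n/ν for E = 12.90/4 = 3.225
Smallest n/ν is G → limiting reagent.
n(D) = (4/3) × 7.844 = 10.46 mol
mass = 10.46 × 219.50 = 2296 g

2296 g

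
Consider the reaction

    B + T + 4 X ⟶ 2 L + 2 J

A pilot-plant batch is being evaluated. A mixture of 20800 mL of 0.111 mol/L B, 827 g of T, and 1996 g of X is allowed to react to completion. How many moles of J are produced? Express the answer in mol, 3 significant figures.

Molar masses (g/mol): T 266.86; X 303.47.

3.29 mol

n(B) = 0.111 × 20800/1000 = 2.309 mol
n(T) = 827.0 / 266.86 = 3.099 mol
n(X) = 1996 / 303.47 = 6.577 mol
n/ν → B: 2.309, T: 3.099, X: 1.644; X is limiting.
n(J) = (2/4) × 6.577 = 3.289 mol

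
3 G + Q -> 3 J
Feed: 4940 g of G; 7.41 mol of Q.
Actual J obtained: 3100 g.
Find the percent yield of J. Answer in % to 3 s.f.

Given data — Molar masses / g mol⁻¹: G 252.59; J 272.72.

58.1 %

n(G) = 4940 / 252.59 = 19.56 mol
n(Q) = 7.410 mol
n/ν → G: 6.520, Q: 7.410; G is limiting.
theoretical n(J) = (3/3) × 19.56 = 19.56 mol → 5334 g
% yield = 3100 / 5334 × 100 = 58.12 %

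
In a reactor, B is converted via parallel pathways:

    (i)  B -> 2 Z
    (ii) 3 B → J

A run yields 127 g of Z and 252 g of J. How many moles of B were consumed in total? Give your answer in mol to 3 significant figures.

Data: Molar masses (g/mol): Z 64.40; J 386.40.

n(Z) = 127 / 64.40 = 1.972 mol
n(J) = 252 / 386.40 = 0.6522 mol
n(B) via (i) = (1/2)×1.972 = 0.9860 mol
n(B) via (ii) = (3/1)×0.6522 = 1.957 mol
total n(B) = 0.9860 + 1.957 = 2.943 mol

2.94 mol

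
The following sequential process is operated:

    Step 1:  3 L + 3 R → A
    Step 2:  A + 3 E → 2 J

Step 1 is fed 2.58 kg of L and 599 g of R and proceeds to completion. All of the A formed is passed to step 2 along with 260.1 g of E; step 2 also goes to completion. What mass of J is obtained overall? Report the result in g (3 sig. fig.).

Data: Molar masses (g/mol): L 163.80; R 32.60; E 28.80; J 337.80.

2030 g

Step 1:
n(L) = 2.580×1000 / 163.80 = 15.75 mol
n(R) = 599.0 / 32.60 = 18.37 mol
n/ν for L = 15.75/3 = 5.250
n/ν for R = 18.37/3 = 6.123
Smallest n/ν is L → limiting reagent.
n(A) produced = (1/3) × 15.75 = 5.250 mol
Step 2:
n(A) available = 5.250 mol
n(E) = 260.1 / 28.80 = 9.031 mol
n/ν for A = 5.250/1 = 5.250
n/ν for E = 9.031/3 = 3.010
Smallest n/ν is E → limiting reagent.
n(J) = (2/3) × 9.031 = 6.021 mol
mass = 6.021 × 337.80 = 2034 g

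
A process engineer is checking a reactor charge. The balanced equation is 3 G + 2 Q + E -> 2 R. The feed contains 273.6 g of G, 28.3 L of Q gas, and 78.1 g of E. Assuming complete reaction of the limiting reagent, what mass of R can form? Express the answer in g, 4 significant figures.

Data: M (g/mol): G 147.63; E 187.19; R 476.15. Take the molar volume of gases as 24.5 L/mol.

397.3 g

n(G) = 273.6 / 147.63 = 1.853 mol
n(Q) = 28.30 / 24.5 = 1.155 mol
n(E) = 78.10 / 187.19 = 0.4172 mol
n/ν → G: 0.6177, Q: 0.5775, E: 0.4172; E is limiting.
n(R) = (2/1) × 0.4172 = 0.8344 mol
mass = 0.8344 × 476.15 = 397.3 g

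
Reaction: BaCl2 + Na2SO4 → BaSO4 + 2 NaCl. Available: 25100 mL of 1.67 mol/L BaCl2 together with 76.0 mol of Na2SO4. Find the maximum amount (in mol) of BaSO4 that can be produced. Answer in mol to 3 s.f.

41.9 mol

n(BaCl2) = 1.67 × 25100/1000 = 41.92 mol
n(Na2SO4) = 76.00 mol
n/ν for BaCl2 = 41.92/1 = 41.92
n/ν for Na2SO4 = 76.00/1 = 76.00
Smallest n/ν is BaCl2 → limiting reagent.
n(BaSO4) = (1/1) × 41.92 = 41.92 mol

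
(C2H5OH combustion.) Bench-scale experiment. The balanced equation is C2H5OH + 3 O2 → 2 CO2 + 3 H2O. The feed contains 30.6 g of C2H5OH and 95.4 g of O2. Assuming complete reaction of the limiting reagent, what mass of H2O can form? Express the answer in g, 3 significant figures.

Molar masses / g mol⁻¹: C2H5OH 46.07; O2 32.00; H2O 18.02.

35.9 g

n(C2H5OH) = 30.60 / 46.07 = 0.6642 mol
n(O2) = 95.40 / 32.00 = 2.981 mol
n/ν for C2H5OH = 0.6642/1 = 0.6642
n/ν for O2 = 2.981/3 = 0.9937
Smallest n/ν is C2H5OH → limiting reagent.
n(H2O) = (3/1) × 0.6642 = 1.993 mol
mass = 1.993 × 18.02 = 35.91 g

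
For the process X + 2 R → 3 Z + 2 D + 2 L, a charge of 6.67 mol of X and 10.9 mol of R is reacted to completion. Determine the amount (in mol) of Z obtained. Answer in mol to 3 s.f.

16.4 mol

n(X) = 6.670 mol
n(R) = 10.90 mol
n/ν for X = 6.670/1 = 6.670
n/ν for R = 10.90/2 = 5.450
Smallest n/ν is R → limiting reagent.
n(Z) = (3/2) × 10.90 = 16.35 mol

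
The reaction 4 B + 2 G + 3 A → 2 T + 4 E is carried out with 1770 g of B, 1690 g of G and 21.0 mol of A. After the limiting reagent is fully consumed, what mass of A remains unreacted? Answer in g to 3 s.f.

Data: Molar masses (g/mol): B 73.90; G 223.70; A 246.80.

2390 g

n(B) = 1770 / 73.90 = 23.95 mol
n(G) = 1690 / 223.70 = 7.555 mol
n(A) = 21.00 mol
n/ν for B = 23.95/4 = 5.988
n/ν for G = 7.555/2 = 3.778
n/ν for A = 21.00/3 = 7.000
Smallest n/ν is G → limiting reagent.
A consumed = (3/2) × 7.555 = 11.33 mol
A remaining = 21.00 − 11.33 = 9.670 mol
mass = 9.670 × 246.80 = 2387 g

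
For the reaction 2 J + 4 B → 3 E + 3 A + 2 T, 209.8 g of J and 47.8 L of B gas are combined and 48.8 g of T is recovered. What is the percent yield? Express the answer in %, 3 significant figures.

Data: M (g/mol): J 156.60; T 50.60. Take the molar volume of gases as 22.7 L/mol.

91.6 %

n(J) = 209.8 / 156.60 = 1.340 mol
n(B) = 47.80 / 22.7 = 2.106 mol
n/ν for J = 1.340/2 = 0.6700
n/ν for B = 2.106/4 = 0.5265
Smallest n/ν is B → limiting reagent.
theoretical n(T) = (2/4) × 2.106 = 1.053 mol → 53.28 g
% yield = 48.8 / 53.28 × 100 = 91.59 %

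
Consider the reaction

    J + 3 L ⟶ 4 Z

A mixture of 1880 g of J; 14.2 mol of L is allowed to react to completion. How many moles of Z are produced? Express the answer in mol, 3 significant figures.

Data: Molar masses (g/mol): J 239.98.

n(J) = 1880 / 239.98 = 7.834 mol
n(L) = 14.20 mol
n/ν for J = 7.834/1 = 7.834
n/ν for L = 14.20/3 = 4.733
Smallest n/ν is L → limiting reagent.
n(Z) = (4/3) × 14.20 = 18.93 mol

18.9 mol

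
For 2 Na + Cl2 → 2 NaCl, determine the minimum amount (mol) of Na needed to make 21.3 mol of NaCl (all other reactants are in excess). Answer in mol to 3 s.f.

n(NaCl) = 21.30 mol
n(Na) = (2/2) × 21.30 = 21.30 mol

21.3 mol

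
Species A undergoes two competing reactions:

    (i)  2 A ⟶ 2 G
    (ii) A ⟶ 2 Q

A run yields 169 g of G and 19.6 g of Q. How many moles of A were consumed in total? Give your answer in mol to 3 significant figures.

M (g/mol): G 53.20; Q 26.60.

n(G) = 169 / 53.20 = 3.177 mol
n(Q) = 19.6 / 26.60 = 0.7368 mol
n(A) via (i) = (2/2)×3.177 = 3.177 mol
n(A) via (ii) = (1/2)×0.7368 = 0.3684 mol
total n(A) = 3.177 + 0.3684 = 3.545 mol

3.55 mol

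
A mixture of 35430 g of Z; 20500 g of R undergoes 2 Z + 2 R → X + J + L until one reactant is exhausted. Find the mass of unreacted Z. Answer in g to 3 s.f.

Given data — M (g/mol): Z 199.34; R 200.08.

n(Z) = 35430 / 199.34 = 177.7 mol
n(R) = 20500 / 200.08 = 102.5 mol
n/ν → Z: 88.85, R: 51.25; R is limiting.
Z consumed = (2/2) × 102.5 = 102.5 mol
Z remaining = 177.7 − 102.5 = 75.20 mol
mass = 75.20 × 199.34 = 14990 g

15000 g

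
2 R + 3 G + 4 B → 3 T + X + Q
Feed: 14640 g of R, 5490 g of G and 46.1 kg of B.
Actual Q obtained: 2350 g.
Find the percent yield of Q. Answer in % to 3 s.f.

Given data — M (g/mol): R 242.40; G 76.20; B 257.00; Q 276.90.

35.3 %

n(R) = 14640 / 242.40 = 60.40 mol
n(G) = 5490 / 76.20 = 72.05 mol
n(B) = 46.10×1000 / 257.00 = 179.4 mol
n/ν → R: 30.20, G: 24.02, B: 44.85; G is limiting.
theoretical n(Q) = (1/3) × 72.05 = 24.02 mol → 6651 g
% yield = 2350 / 6651 × 100 = 35.33 %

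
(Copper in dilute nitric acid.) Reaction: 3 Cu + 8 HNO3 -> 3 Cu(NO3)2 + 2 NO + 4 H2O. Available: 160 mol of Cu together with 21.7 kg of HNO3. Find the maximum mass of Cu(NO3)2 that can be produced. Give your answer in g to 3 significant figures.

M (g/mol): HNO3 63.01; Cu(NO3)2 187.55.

24200 g

n(Cu) = 160.0 mol
n(HNO3) = 21.70×1000 / 63.01 = 344.4 mol
n/ν for Cu = 160.0/3 = 53.33
n/ν for HNO3 = 344.4/8 = 43.05
Smallest n/ν is HNO3 → limiting reagent.
n(Cu(NO3)2) = (3/8) × 344.4 = 129.2 mol
mass = 129.2 × 187.55 = 24230 g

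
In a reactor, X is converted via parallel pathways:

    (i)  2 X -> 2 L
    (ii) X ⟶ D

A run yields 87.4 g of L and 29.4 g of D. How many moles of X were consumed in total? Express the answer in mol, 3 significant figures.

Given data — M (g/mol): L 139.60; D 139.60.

n(L) = 87.4 / 139.60 = 0.6261 mol
n(D) = 29.4 / 139.60 = 0.2106 mol
n(X) via (i) = (2/2)×0.6261 = 0.6261 mol
n(X) via (ii) = (1/1)×0.2106 = 0.2106 mol
total n(X) = 0.6261 + 0.2106 = 0.8367 mol

0.837 mol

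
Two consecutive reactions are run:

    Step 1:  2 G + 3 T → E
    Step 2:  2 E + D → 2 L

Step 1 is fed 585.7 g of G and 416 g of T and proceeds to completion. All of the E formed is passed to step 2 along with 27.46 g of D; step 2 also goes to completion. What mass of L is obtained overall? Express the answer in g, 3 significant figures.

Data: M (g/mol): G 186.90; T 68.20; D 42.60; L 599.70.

773 g

Step 1:
n(G) = 585.7 / 186.90 = 3.134 mol
n(T) = 416.0 / 68.20 = 6.100 mol
n/ν → G: 1.567, T: 2.033; G is limiting.
n(E) produced = (1/2) × 3.134 = 1.567 mol
Step 2:
n(E) available = 1.567 mol
n(D) = 27.46 / 42.60 = 0.6446 mol
n/ν → E: 0.7835, D: 0.6446; D is limiting.
n(L) = (2/1) × 0.6446 = 1.289 mol
mass = 1.289 × 599.70 = 773.0 g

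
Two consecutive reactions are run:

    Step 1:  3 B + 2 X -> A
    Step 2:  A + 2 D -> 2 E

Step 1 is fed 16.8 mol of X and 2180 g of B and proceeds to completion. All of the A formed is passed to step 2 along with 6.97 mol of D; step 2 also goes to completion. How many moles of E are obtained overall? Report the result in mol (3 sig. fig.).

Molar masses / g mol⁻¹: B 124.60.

Step 1:
n(X) = 16.80 mol
n(B) = 2180 / 124.60 = 17.50 mol
n/ν for X = 16.80/2 = 8.400
n/ν for B = 17.50/3 = 5.833
Smallest n/ν is B → limiting reagent.
n(A) produced = (1/3) × 17.50 = 5.833 mol
Step 2:
n(A) available = 5.833 mol
n(D) = 6.970 mol
n/ν for A = 5.833/1 = 5.833
n/ν for D = 6.970/2 = 3.485
Smallest n/ν is D → limiting reagent.
n(E) = (2/2) × 6.970 = 6.970 mol

6.97 mol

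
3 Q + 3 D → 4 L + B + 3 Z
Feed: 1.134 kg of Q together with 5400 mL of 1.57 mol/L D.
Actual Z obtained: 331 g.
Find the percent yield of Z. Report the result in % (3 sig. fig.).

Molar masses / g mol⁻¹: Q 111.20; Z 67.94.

57.5 %

n(Q) = 1.134×1000 / 111.20 = 10.20 mol
n(D) = 1.57 × 5400/1000 = 8.478 mol
n/ν → Q: 3.400, D: 2.826; D is limiting.
theoretical n(Z) = (3/3) × 8.478 = 8.478 mol → 576.0 g
% yield = 331 / 576.0 × 100 = 57.47 %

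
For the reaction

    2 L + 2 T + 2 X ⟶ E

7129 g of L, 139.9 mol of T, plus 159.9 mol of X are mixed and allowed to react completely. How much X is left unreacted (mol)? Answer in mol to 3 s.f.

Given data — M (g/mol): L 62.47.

45.8 mol

n(L) = 7129 / 62.47 = 114.1 mol
n(T) = 139.9 mol
n(X) = 159.9 mol
n/ν for L = 114.1/2 = 57.05
n/ν for T = 139.9/2 = 69.95
n/ν for X = 159.9/2 = 79.95
Smallest n/ν is L → limiting reagent.
X consumed = (2/2) × 114.1 = 114.1 mol
X remaining = 159.9 − 114.1 = 45.80 mol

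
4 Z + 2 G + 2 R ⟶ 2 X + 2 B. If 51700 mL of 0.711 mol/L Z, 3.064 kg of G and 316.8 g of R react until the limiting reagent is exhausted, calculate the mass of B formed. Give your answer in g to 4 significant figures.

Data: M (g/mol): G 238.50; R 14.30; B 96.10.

1235 g

n(Z) = 0.711 × 51700/1000 = 36.76 mol
n(G) = 3.064×1000 / 238.50 = 12.85 mol
n(R) = 316.8 / 14.30 = 22.15 mol
n/ν for Z = 36.76/4 = 9.190
n/ν for G = 12.85/2 = 6.425
n/ν for R = 22.15/2 = 11.08
Smallest n/ν is G → limiting reagent.
n(B) = (2/2) × 12.85 = 12.85 mol
mass = 12.85 × 96.10 = 1235 g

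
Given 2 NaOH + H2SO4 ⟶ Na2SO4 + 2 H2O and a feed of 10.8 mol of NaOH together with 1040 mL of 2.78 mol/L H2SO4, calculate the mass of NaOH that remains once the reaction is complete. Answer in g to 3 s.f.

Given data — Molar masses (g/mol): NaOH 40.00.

n(NaOH) = 10.80 mol
n(H2SO4) = 2.78 × 1040/1000 = 2.891 mol
n/ν → NaOH: 5.400, H2SO4: 2.891; H2SO4 is limiting.
NaOH consumed = (2/1) × 2.891 = 5.782 mol
NaOH remaining = 10.80 − 5.782 = 5.018 mol
mass = 5.018 × 40.00 = 200.7 g

201 g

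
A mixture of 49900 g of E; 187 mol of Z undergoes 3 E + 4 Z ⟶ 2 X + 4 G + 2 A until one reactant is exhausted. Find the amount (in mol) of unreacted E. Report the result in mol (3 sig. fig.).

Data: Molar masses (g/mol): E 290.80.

31.3 mol

n(E) = 49900 / 290.80 = 171.6 mol
n(Z) = 187.0 mol
n/ν for E = 171.6/3 = 57.20
n/ν for Z = 187.0/4 = 46.75
Smallest n/ν is Z → limiting reagent.
E consumed = (3/4) × 187.0 = 140.3 mol
E remaining = 171.6 − 140.3 = 31.30 mol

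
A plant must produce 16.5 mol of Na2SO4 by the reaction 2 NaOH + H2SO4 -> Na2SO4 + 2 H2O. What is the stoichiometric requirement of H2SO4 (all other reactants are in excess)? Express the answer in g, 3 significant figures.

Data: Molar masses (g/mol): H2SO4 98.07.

n(Na2SO4) = 16.50 mol
n(H2SO4) = (1/1) × 16.50 = 16.50 mol
mass = 16.50 × 98.07 = 1618 g

1620 g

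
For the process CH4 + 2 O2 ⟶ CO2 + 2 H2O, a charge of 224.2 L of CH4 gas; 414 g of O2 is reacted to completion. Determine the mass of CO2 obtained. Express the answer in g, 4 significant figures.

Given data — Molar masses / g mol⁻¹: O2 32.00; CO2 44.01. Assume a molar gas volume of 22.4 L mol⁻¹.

284.7 g

n(CH4) = 224.2 / 22.4 = 10.01 mol
n(O2) = 414.0 / 32.00 = 12.94 mol
n/ν for CH4 = 10.01/1 = 10.01
n/ν for O2 = 12.94/2 = 6.470
Smallest n/ν is O2 → limiting reagent.
n(CO2) = (1/2) × 12.94 = 6.470 mol
mass = 6.470 × 44.01 = 284.7 g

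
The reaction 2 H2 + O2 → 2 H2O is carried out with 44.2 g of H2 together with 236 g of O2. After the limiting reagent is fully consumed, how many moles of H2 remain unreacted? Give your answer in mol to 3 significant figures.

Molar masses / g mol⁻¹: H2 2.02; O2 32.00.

7.13 mol

n(H2) = 44.20 / 2.02 = 21.88 mol
n(O2) = 236.0 / 32.00 = 7.375 mol
n/ν for H2 = 21.88/2 = 10.94
n/ν for O2 = 7.375/1 = 7.375
Smallest n/ν is O2 → limiting reagent.
H2 consumed = (2/1) × 7.375 = 14.75 mol
H2 remaining = 21.88 − 14.75 = 7.130 mol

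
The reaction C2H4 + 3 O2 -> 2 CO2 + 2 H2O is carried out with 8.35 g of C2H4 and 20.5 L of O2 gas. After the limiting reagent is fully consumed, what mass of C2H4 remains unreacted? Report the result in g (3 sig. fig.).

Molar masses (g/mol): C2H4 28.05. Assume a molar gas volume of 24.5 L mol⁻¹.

0.527 g

n(C2H4) = 8.350 / 28.05 = 0.2977 mol
n(O2) = 20.50 / 24.5 = 0.8367 mol
n/ν → C2H4: 0.2977, O2: 0.2789; O2 is limiting.
C2H4 consumed = (1/3) × 0.8367 = 0.2789 mol
C2H4 remaining = 0.2977 − 0.2789 = 0.01880 mol
mass = 0.01880 × 28.05 = 0.5273 g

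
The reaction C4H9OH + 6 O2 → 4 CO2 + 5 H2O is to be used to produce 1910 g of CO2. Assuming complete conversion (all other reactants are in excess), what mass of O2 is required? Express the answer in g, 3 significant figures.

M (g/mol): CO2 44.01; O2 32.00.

2080 g

n(CO2) = 1910 / 44.01 = 43.40 mol
n(O2) = (6/4) × 43.40 = 65.10 mol
mass = 65.10 × 32.00 = 2083 g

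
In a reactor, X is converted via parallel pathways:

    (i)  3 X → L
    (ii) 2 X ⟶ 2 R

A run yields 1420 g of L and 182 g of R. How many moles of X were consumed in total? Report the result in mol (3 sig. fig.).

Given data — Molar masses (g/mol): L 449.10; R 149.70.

n(L) = 1420 / 449.10 = 3.162 mol
n(R) = 182 / 149.70 = 1.216 mol
n(X) via (i) = (3/1)×3.162 = 9.486 mol
n(X) via (ii) = (2/2)×1.216 = 1.216 mol
total n(X) = 9.486 + 1.216 = 10.70 mol

10.7 mol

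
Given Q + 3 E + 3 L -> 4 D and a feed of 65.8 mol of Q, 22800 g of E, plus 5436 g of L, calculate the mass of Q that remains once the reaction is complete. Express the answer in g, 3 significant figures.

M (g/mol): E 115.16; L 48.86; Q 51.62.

n(Q) = 65.80 mol
n(E) = 22800 / 115.16 = 198.0 mol
n(L) = 5436 / 48.86 = 111.3 mol
n/ν for Q = 65.80/1 = 65.80
n/ν for E = 198.0/3 = 66.00
n/ν for L = 111.3/3 = 37.10
Smallest n/ν is L → limiting reagent.
Q consumed = (1/3) × 111.3 = 37.10 mol
Q remaining = 65.80 − 37.10 = 28.70 mol
mass = 28.70 × 51.62 = 1481 g

1480 g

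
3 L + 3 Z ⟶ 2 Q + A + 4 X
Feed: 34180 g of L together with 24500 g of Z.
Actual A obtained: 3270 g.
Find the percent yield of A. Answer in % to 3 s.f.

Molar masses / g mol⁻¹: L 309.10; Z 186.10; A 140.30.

n(L) = 34180 / 309.10 = 110.6 mol
n(Z) = 24500 / 186.10 = 131.6 mol
n/ν for L = 110.6/3 = 36.87
n/ν for Z = 131.6/3 = 43.87
Smallest n/ν is L → limiting reagent.
theoretical n(A) = (1/3) × 110.6 = 36.87 mol → 5173 g
% yield = 3270 / 5173 × 100 = 63.21 %

63.2 %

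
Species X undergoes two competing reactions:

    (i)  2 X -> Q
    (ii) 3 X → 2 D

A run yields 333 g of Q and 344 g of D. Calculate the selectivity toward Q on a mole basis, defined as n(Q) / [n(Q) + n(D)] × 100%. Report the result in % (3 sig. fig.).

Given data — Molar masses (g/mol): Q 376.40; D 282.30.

42.1 %

n(Q) = 333 / 376.40 = 0.8847 mol
n(D) = 344 / 282.30 = 1.219 mol
selectivity = 0.8847/(0.8847+1.219) × 100 = 42.05 %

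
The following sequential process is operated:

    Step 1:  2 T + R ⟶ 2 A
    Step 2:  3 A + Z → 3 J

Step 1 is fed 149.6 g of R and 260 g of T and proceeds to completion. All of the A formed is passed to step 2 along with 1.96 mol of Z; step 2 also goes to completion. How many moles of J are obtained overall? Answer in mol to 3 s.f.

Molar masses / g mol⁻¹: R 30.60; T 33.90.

Step 1:
n(R) = 149.6 / 30.60 = 4.889 mol
n(T) = 260.0 / 33.90 = 7.670 mol
n/ν for R = 4.889/1 = 4.889
n/ν for T = 7.670/2 = 3.835
Smallest n/ν is T → limiting reagent.
n(A) produced = (2/2) × 7.670 = 7.670 mol
Step 2:
n(A) available = 7.670 mol
n(Z) = 1.960 mol
n/ν for A = 7.670/3 = 2.557
n/ν for Z = 1.960/1 = 1.960
Smallest n/ν is Z → limiting reagent.
n(J) = (3/1) × 1.960 = 5.880 mol

5.88 mol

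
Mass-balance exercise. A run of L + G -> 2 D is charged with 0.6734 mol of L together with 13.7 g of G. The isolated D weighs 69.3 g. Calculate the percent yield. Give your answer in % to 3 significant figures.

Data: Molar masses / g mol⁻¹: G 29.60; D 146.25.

n(L) = 0.6734 mol
n(G) = 13.70 / 29.60 = 0.4628 mol
n/ν → L: 0.6734, G: 0.4628; G is limiting.
theoretical n(D) = (2/1) × 0.4628 = 0.9256 mol → 135.4 g
% yield = 69.3 / 135.4 × 100 = 51.18 %

51.2 %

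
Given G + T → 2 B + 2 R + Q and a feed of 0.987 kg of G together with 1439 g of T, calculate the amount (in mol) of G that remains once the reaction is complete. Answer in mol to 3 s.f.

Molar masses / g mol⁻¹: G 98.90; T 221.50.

n(G) = 0.9870×1000 / 98.90 = 9.980 mol
n(T) = 1439 / 221.50 = 6.497 mol
n/ν → G: 9.980, T: 6.497; T is limiting.
G consumed = (1/1) × 6.497 = 6.497 mol
G remaining = 9.980 − 6.497 = 3.483 mol

3.48 mol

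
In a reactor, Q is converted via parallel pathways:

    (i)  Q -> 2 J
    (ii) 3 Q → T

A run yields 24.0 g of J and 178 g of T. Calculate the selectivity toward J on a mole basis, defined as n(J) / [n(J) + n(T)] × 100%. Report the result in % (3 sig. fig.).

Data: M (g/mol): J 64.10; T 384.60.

n(J) = 24.0 / 64.10 = 0.3744 mol
n(T) = 178 / 384.60 = 0.4628 mol
selectivity = 0.3744/(0.3744+0.4628) × 100 = 44.72 %

44.7 %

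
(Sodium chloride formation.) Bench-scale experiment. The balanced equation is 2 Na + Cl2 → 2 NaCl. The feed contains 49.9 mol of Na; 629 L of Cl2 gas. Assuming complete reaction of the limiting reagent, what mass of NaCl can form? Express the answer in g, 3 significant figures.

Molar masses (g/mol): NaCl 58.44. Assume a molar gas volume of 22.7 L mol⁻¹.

2920 g

n(Na) = 49.90 mol
n(Cl2) = 629.0 / 22.7 = 27.71 mol
n/ν → Na: 24.95, Cl2: 27.71; Na is limiting.
n(NaCl) = (2/2) × 49.90 = 49.90 mol
mass = 49.90 × 58.44 = 2916 g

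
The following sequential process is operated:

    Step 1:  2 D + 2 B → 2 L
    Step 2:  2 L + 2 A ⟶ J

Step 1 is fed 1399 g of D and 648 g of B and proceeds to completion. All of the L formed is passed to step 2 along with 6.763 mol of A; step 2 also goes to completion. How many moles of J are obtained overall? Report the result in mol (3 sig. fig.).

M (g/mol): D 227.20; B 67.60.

Step 1:
n(D) = 1399 / 227.20 = 6.158 mol
n(B) = 648.0 / 67.60 = 9.586 mol
n/ν for D = 6.158/2 = 3.079
n/ν for B = 9.586/2 = 4.793
Smallest n/ν is D → limiting reagent.
n(L) produced = (2/2) × 6.158 = 6.158 mol
Step 2:
n(L) available = 6.158 mol
n(A) = 6.763 mol
n/ν for L = 6.158/2 = 3.079
n/ν for A = 6.763/2 = 3.382
Smallest n/ν is L → limiting reagent.
n(J) = (1/2) × 6.158 = 3.079 mol

3.08 mol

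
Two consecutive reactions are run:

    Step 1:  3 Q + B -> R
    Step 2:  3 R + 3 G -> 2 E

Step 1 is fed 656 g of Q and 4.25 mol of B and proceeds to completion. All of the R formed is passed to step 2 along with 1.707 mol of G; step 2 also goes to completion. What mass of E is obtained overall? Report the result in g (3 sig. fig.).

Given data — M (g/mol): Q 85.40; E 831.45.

946 g

Step 1:
n(Q) = 656.0 / 85.40 = 7.681 mol
n(B) = 4.250 mol
n/ν → Q: 2.560, B: 4.250; Q is limiting.
n(R) produced = (1/3) × 7.681 = 2.560 mol
Step 2:
n(R) available = 2.560 mol
n(G) = 1.707 mol
n/ν → R: 0.8533, G: 0.5690; G is limiting.
n(E) = (2/3) × 1.707 = 1.138 mol
mass = 1.138 × 831.45 = 946.2 g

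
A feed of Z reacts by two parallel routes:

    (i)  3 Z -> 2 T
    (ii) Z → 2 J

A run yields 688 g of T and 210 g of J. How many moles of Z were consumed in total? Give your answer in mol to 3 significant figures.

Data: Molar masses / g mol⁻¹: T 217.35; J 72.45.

6.20 mol

n(T) = 688 / 217.35 = 3.165 mol
n(J) = 210 / 72.45 = 2.899 mol
n(Z) via (i) = (3/2)×3.165 = 4.748 mol
n(Z) via (ii) = (1/2)×2.899 = 1.450 mol
total n(Z) = 4.748 + 1.450 = 6.198 mol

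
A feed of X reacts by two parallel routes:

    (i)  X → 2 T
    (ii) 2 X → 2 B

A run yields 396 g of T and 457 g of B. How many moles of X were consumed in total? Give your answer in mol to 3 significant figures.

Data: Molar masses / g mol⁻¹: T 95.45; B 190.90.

n(T) = 396 / 95.45 = 4.149 mol
n(B) = 457 / 190.90 = 2.394 mol
n(X) via (i) = (1/2)×4.149 = 2.075 mol
n(X) via (ii) = (2/2)×2.394 = 2.394 mol
total n(X) = 2.075 + 2.394 = 4.469 mol

4.47 mol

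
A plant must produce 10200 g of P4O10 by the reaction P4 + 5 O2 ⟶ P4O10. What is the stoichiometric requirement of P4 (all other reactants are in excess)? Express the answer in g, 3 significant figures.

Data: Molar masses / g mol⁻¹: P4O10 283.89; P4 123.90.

n(P4O10) = 10200 / 283.89 = 35.93 mol
n(P4) = (1/1) × 35.93 = 35.93 mol
mass = 35.93 × 123.90 = 4452 g

4450 g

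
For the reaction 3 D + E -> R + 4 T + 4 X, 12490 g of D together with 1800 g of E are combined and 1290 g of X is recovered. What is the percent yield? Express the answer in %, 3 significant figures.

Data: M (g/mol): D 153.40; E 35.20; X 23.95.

49.6 %

n(D) = 12490 / 153.40 = 81.42 mol
n(E) = 1800 / 35.20 = 51.14 mol
n/ν → D: 27.14, E: 51.14; D is limiting.
theoretical n(X) = (4/3) × 81.42 = 108.6 mol → 2601 g
% yield = 1290 / 2601 × 100 = 49.60 %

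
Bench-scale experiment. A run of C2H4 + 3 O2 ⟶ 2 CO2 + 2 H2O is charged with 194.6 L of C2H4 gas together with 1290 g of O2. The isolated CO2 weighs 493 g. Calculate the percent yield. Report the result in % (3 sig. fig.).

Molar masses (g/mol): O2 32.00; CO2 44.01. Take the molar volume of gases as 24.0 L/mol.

n(C2H4) = 194.6 / 24.0 = 8.108 mol
n(O2) = 1290 / 32.00 = 40.31 mol
n/ν for C2H4 = 8.108/1 = 8.108
n/ν for O2 = 40.31/3 = 13.44
Smallest n/ν is C2H4 → limiting reagent.
theoretical n(CO2) = (2/1) × 8.108 = 16.22 mol → 713.8 g
% yield = 493 / 713.8 × 100 = 69.07 %

69.1 %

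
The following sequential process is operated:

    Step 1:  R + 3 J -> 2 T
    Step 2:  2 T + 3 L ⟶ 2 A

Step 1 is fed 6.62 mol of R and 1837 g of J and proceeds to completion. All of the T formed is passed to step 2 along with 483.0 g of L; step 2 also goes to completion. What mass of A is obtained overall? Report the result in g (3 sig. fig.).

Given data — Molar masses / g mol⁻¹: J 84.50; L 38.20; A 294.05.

2480 g

Step 1:
n(R) = 6.620 mol
n(J) = 1837 / 84.50 = 21.74 mol
n/ν for R = 6.620/1 = 6.620
n/ν for J = 21.74/3 = 7.247
Smallest n/ν is R → limiting reagent.
n(T) produced = (2/1) × 6.620 = 13.24 mol
Step 2:
n(T) available = 13.24 mol
n(L) = 483.0 / 38.20 = 12.64 mol
n/ν for T = 13.24/2 = 6.620
n/ν for L = 12.64/3 = 4.213
Smallest n/ν is L → limiting reagent.
n(A) = (2/3) × 12.64 = 8.427 mol
mass = 8.427 × 294.05 = 2478 g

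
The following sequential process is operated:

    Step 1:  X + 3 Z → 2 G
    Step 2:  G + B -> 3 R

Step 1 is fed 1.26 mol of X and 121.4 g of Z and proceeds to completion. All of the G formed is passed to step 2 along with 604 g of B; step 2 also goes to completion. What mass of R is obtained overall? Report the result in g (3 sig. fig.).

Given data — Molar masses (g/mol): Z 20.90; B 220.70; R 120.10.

908 g

Step 1:
n(X) = 1.260 mol
n(Z) = 121.4 / 20.90 = 5.809 mol
n/ν for X = 1.260/1 = 1.260
n/ν for Z = 5.809/3 = 1.936
Smallest n/ν is X → limiting reagent.
n(G) produced = (2/1) × 1.260 = 2.520 mol
Step 2:
n(G) available = 2.520 mol
n(B) = 604.0 / 220.70 = 2.737 mol
n/ν for G = 2.520/1 = 2.520
n/ν for B = 2.737/1 = 2.737
Smallest n/ν is G → limiting reagent.
n(R) = (3/1) × 2.520 = 7.560 mol
mass = 7.560 × 120.10 = 908.0 g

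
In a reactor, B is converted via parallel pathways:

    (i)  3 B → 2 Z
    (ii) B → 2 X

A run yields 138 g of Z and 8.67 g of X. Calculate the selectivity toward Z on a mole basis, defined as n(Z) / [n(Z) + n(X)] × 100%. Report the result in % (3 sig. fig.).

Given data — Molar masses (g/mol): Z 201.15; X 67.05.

84.1 %

n(Z) = 138 / 201.15 = 0.6861 mol
n(X) = 8.67 / 67.05 = 0.1293 mol
selectivity = 0.6861/(0.6861+0.1293) × 100 = 84.14 %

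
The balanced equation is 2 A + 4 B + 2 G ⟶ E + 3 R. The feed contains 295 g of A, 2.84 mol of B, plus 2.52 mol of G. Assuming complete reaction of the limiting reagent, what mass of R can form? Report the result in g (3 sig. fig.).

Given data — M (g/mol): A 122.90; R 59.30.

n(A) = 295.0 / 122.90 = 2.400 mol
n(B) = 2.840 mol
n(G) = 2.520 mol
n/ν → A: 1.200, B: 0.7100, G: 1.260; B is limiting.
n(R) = (3/4) × 2.840 = 2.130 mol
mass = 2.130 × 59.30 = 126.3 g

126 g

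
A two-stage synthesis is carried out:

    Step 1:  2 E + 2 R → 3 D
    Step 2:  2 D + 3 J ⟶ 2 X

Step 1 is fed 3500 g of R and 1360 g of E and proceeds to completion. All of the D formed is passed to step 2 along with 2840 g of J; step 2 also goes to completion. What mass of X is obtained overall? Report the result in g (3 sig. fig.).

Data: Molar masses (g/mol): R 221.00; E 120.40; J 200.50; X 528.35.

4990 g

Step 1:
n(R) = 3500 / 221.00 = 15.84 mol
n(E) = 1360 / 120.40 = 11.30 mol
n/ν for R = 15.84/2 = 7.920
n/ν for E = 11.30/2 = 5.650
Smallest n/ν is E → limiting reagent.
n(D) produced = (3/2) × 11.30 = 16.95 mol
Step 2:
n(D) available = 16.95 mol
n(J) = 2840 / 200.50 = 14.16 mol
n/ν for D = 16.95/2 = 8.475
n/ν for J = 14.16/3 = 4.720
Smallest n/ν is J → limiting reagent.
n(X) = (2/3) × 14.16 = 9.440 mol
mass = 9.440 × 528.35 = 4988 g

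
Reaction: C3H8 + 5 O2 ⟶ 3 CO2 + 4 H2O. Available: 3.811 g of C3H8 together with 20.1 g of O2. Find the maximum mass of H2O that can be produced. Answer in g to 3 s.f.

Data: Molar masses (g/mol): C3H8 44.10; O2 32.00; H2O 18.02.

n(C3H8) = 3.811 / 44.10 = 0.08642 mol
n(O2) = 20.10 / 32.00 = 0.6281 mol
n/ν for C3H8 = 0.08642/1 = 0.08642
n/ν for O2 = 0.6281/5 = 0.1256
Smallest n/ν is C3H8 → limiting reagent.
n(H2O) = (4/1) × 0.08642 = 0.3457 mol
mass = 0.3457 × 18.02 = 6.230 g

6.23 g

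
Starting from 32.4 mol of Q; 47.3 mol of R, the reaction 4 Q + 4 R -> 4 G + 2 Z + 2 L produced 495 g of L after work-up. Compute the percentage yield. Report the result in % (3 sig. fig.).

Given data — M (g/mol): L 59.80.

51.1 %

n(Q) = 32.40 mol
n(R) = 47.30 mol
n/ν → Q: 8.100, R: 11.83; Q is limiting.
theoretical n(L) = (2/4) × 32.40 = 16.20 mol → 968.8 g
% yield = 495 / 968.8 × 100 = 51.09 %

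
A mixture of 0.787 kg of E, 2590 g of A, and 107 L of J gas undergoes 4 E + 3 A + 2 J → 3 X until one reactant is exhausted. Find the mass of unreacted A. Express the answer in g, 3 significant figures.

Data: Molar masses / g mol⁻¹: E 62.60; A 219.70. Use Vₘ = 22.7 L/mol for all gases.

1040 g

n(E) = 0.7870×1000 / 62.60 = 12.57 mol
n(A) = 2590 / 219.70 = 11.79 mol
n(J) = 107.0 / 22.7 = 4.714 mol
n/ν → E: 3.143, A: 3.930, J: 2.357; J is limiting.
A consumed = (3/2) × 4.714 = 7.071 mol
A remaining = 11.79 − 7.071 = 4.719 mol
mass = 4.719 × 219.70 = 1037 g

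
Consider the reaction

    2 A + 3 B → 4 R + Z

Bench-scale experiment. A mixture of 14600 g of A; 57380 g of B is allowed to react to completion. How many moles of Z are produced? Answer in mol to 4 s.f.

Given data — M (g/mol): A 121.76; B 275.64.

n(A) = 14600 / 121.76 = 119.9 mol
n(B) = 57380 / 275.64 = 208.2 mol
n/ν for A = 119.9/2 = 59.95
n/ν for B = 208.2/3 = 69.40
Smallest n/ν is A → limiting reagent.
n(Z) = (1/2) × 119.9 = 59.95 mol

59.95 mol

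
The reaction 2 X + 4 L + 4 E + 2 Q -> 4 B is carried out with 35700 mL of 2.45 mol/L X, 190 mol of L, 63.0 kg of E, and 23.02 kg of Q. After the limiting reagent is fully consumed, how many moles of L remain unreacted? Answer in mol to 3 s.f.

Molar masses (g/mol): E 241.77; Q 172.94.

15.1 mol

n(X) = 2.45 × 35700/1000 = 87.47 mol
n(L) = 190.0 mol
n(E) = 63.00×1000 / 241.77 = 260.6 mol
n(Q) = 23.02×1000 / 172.94 = 133.1 mol
n/ν for X = 87.47/2 = 43.74
n/ν for L = 190.0/4 = 47.50
n/ν for E = 260.6/4 = 65.15
n/ν for Q = 133.1/2 = 66.55
Smallest n/ν is X → limiting reagent.
L consumed = (4/2) × 87.47 = 174.9 mol
L remaining = 190.0 − 174.9 = 15.10 mol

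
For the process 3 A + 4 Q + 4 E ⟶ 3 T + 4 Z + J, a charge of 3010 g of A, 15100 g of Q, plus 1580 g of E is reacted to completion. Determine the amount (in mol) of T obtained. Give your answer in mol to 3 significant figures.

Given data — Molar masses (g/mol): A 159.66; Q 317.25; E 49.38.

n(A) = 3010 / 159.66 = 18.85 mol
n(Q) = 15100 / 317.25 = 47.60 mol
n(E) = 1580 / 49.38 = 32.00 mol
n/ν for A = 18.85/3 = 6.283
n/ν for Q = 47.60/4 = 11.90
n/ν for E = 32.00/4 = 8.000
Smallest n/ν is A → limiting reagent.
n(T) = (3/3) × 18.85 = 18.85 mol

18.9 mol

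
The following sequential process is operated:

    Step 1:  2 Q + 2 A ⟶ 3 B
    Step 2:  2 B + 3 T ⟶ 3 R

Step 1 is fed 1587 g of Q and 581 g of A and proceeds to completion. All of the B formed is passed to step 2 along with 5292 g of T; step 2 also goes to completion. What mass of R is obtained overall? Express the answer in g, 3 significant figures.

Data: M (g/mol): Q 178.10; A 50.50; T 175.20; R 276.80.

5550 g

Step 1:
n(Q) = 1587 / 178.10 = 8.911 mol
n(A) = 581.0 / 50.50 = 11.50 mol
n/ν for Q = 8.911/2 = 4.456
n/ν for A = 11.50/2 = 5.750
Smallest n/ν is Q → limiting reagent.
n(B) produced = (3/2) × 8.911 = 13.37 mol
Step 2:
n(B) available = 13.37 mol
n(T) = 5292 / 175.20 = 30.21 mol
n/ν for B = 13.37/2 = 6.685
n/ν for T = 30.21/3 = 10.07
Smallest n/ν is B → limiting reagent.
n(R) = (3/2) × 13.37 = 20.06 mol
mass = 20.06 × 276.80 = 5553 g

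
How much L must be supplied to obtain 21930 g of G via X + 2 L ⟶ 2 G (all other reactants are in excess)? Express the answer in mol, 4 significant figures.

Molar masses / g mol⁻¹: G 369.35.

n(G) = 21930 / 369.35 = 59.37 mol
n(L) = (2/2) × 59.37 = 59.37 mol

59.37 mol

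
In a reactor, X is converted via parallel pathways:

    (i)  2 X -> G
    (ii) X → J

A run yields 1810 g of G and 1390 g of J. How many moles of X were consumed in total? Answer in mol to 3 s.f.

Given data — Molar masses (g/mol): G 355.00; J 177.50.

n(G) = 1810 / 355.00 = 5.099 mol
n(J) = 1390 / 177.50 = 7.831 mol
n(X) via (i) = (2/1)×5.099 = 10.20 mol
n(X) via (ii) = (1/1)×7.831 = 7.831 mol
total n(X) = 10.20 + 7.831 = 18.03 mol

18.0 mol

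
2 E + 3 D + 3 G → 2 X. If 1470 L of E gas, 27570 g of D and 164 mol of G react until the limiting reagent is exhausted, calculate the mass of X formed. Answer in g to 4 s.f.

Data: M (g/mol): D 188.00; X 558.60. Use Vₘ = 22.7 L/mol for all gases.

n(E) = 1470 / 22.7 = 64.76 mol
n(D) = 27570 / 188.00 = 146.6 mol
n(G) = 164.0 mol
n/ν → E: 32.38, D: 48.87, G: 54.67; E is limiting.
n(X) = (2/2) × 64.76 = 64.76 mol
mass = 64.76 × 558.60 = 36170 g

36170 g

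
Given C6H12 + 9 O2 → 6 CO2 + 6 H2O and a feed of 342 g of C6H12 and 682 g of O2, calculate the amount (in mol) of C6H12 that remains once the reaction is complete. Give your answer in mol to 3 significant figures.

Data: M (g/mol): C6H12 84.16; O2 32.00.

n(C6H12) = 342.0 / 84.16 = 4.064 mol
n(O2) = 682.0 / 32.00 = 21.31 mol
n/ν for C6H12 = 4.064/1 = 4.064
n/ν for O2 = 21.31/9 = 2.368
Smallest n/ν is O2 → limiting reagent.
C6H12 consumed = (1/9) × 21.31 = 2.368 mol
C6H12 remaining = 4.064 − 2.368 = 1.696 mol

1.70 mol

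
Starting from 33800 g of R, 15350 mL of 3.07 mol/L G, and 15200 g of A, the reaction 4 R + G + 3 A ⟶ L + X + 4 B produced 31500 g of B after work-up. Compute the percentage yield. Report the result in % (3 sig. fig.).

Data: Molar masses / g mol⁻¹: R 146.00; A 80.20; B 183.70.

91.0 %

n(R) = 33800 / 146.00 = 231.5 mol
n(G) = 3.07 × 15350/1000 = 47.12 mol
n(A) = 15200 / 80.20 = 189.5 mol
n/ν for R = 231.5/4 = 57.88
n/ν for G = 47.12/1 = 47.12
n/ν for A = 189.5/3 = 63.17
Smallest n/ν is G → limiting reagent.
theoretical n(B) = (4/1) × 47.12 = 188.5 mol → 34630 g
% yield = 31500 / 34630 × 100 = 90.96 %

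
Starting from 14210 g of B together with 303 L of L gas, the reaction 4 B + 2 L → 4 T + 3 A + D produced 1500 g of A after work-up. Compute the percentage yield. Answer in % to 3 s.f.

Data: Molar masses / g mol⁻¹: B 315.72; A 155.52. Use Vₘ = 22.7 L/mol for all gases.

n(B) = 14210 / 315.72 = 45.01 mol
n(L) = 303.0 / 22.7 = 13.35 mol
n/ν → B: 11.25, L: 6.675; L is limiting.
theoretical n(A) = (3/2) × 13.35 = 20.03 mol → 3115 g
% yield = 1500 / 3115 × 100 = 48.15 %

48.2 %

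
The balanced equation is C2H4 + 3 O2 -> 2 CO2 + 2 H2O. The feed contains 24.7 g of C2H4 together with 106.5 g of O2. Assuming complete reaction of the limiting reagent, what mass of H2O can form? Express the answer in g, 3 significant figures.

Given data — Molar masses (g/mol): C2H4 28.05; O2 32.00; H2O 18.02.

n(C2H4) = 24.70 / 28.05 = 0.8806 mol
n(O2) = 106.5 / 32.00 = 3.328 mol
n/ν → C2H4: 0.8806, O2: 1.109; C2H4 is limiting.
n(H2O) = (2/1) × 0.8806 = 1.761 mol
mass = 1.761 × 18.02 = 31.73 g

31.7 g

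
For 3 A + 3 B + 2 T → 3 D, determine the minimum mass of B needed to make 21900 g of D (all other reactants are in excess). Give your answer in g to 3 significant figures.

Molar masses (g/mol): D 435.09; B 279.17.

14100 g

n(D) = 21900 / 435.09 = 50.33 mol
n(B) = (3/3) × 50.33 = 50.33 mol
mass = 50.33 × 279.17 = 14050 g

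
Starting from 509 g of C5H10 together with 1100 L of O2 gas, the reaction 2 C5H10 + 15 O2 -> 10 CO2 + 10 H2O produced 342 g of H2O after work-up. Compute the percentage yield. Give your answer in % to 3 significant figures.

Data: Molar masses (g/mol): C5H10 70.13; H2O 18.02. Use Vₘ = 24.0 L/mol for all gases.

n(C5H10) = 509.0 / 70.13 = 7.258 mol
n(O2) = 1100 / 24.0 = 45.83 mol
n/ν for C5H10 = 7.258/2 = 3.629
n/ν for O2 = 45.83/15 = 3.055
Smallest n/ν is O2 → limiting reagent.
theoretical n(H2O) = (10/15) × 45.83 = 30.55 mol → 550.5 g
% yield = 342 / 550.5 × 100 = 62.13 %

62.1 %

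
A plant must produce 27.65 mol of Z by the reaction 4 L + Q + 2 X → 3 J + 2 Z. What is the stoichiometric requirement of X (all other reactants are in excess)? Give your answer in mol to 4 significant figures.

n(Z) = 27.65 mol
n(X) = (2/2) × 27.65 = 27.65 mol

27.65 mol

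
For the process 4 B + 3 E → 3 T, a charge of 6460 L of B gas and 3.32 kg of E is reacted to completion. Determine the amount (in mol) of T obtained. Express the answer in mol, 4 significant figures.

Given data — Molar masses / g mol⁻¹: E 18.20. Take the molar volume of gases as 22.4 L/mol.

182.4 mol

n(B) = 6460 / 22.4 = 288.4 mol
n(E) = 3.320×1000 / 18.20 = 182.4 mol
n/ν → B: 72.10, E: 60.80; E is limiting.
n(T) = (3/3) × 182.4 = 182.4 mol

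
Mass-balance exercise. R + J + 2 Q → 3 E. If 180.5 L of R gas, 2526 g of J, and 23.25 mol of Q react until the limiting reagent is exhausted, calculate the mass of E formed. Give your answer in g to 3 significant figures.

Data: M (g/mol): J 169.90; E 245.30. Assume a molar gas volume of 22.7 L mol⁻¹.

5850 g

n(R) = 180.5 / 22.7 = 7.952 mol
n(J) = 2526 / 169.90 = 14.87 mol
n(Q) = 23.25 mol
n/ν for R = 7.952/1 = 7.952
n/ν for J = 14.87/1 = 14.87
n/ν for Q = 23.25/2 = 11.63
Smallest n/ν is R → limiting reagent.
n(E) = (3/1) × 7.952 = 23.86 mol
mass = 23.86 × 245.30 = 5853 g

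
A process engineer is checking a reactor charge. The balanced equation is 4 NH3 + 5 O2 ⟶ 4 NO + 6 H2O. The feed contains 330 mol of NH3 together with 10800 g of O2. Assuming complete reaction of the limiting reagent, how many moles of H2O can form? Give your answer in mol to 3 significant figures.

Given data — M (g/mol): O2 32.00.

n(NH3) = 330.0 mol
n(O2) = 10800 / 32.00 = 337.5 mol
n/ν → NH3: 82.50, O2: 67.50; O2 is limiting.
n(H2O) = (6/5) × 337.5 = 405.0 mol

405 mol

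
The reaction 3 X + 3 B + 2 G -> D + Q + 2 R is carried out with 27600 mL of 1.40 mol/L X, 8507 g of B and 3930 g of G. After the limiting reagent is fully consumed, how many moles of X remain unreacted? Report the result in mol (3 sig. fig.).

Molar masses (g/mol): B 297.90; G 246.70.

n(X) = 1.40 × 27600/1000 = 38.64 mol
n(B) = 8507 / 297.90 = 28.56 mol
n(G) = 3930 / 246.70 = 15.93 mol
n/ν → X: 12.88, B: 9.520, G: 7.965; G is limiting.
X consumed = (3/2) × 15.93 = 23.90 mol
X remaining = 38.64 − 23.90 = 14.74 mol

14.7 mol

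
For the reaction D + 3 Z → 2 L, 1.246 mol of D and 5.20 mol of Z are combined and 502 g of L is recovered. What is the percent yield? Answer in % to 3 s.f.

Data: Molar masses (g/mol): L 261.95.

76.9 %

n(D) = 1.246 mol
n(Z) = 5.200 mol
n/ν for D = 1.246/1 = 1.246
n/ν for Z = 5.200/3 = 1.733
Smallest n/ν is D → limiting reagent.
theoretical n(L) = (2/1) × 1.246 = 2.492 mol → 652.8 g
% yield = 502 / 652.8 × 100 = 76.90 %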